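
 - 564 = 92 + -656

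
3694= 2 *1847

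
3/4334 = 3/4334 = 0.00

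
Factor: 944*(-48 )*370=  - 2^9*3^1 * 5^1 *37^1*59^1 = -16765440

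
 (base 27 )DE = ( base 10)365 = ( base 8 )555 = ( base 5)2430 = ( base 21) h8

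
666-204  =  462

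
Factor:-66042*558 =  - 36851436=- 2^2*3^5*31^1*1223^1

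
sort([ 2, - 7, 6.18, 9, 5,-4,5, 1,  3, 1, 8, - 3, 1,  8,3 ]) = [ - 7,  -  4,  -  3,1,1, 1, 2 , 3, 3,  5, 5, 6.18,8, 8, 9 ]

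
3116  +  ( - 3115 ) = 1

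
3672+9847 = 13519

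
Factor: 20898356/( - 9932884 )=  - 13^(-1)*41^1*61^1*67^( - 1 ) * 2089^1 * 2851^( -1 )= -5224589/2483221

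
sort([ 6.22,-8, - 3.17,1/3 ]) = [-8  ,-3.17, 1/3,6.22 ]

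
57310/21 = 57310/21 = 2729.05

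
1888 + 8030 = 9918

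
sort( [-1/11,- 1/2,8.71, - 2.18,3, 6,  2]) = [ - 2.18, - 1/2,-1/11,2,3,6,8.71] 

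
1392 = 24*58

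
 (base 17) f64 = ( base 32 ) 4AP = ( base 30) 4s1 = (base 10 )4441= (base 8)10531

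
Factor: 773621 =787^1*983^1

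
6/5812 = 3/2906 = 0.00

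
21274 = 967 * 22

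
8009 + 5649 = 13658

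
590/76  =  7 + 29/38 = 7.76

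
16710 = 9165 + 7545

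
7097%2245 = 362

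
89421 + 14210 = 103631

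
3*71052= 213156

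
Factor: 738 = 2^1*3^2 * 41^1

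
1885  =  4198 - 2313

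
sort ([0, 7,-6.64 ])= [ - 6.64, 0, 7]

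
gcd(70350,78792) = 2814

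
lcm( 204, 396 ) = 6732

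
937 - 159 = 778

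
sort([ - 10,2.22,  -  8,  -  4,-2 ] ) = [ - 10 ,-8, - 4, -2 , 2.22] 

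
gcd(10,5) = 5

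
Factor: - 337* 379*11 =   -  1404953 = - 11^1*337^1*379^1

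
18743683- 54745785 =-36002102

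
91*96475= 8779225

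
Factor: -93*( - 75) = 3^2*5^2*31^1=6975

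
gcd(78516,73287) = 9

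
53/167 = 53/167 = 0.32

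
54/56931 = 18/18977 = 0.00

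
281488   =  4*70372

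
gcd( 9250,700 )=50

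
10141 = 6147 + 3994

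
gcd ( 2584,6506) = 2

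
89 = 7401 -7312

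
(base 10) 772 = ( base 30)pm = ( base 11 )642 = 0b1100000100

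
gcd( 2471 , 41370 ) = 7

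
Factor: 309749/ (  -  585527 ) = - 11^1 * 29^1*283^( - 1)*971^1*2069^(-1) 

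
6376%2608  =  1160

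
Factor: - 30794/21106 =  - 89/61 = - 61^(- 1 )*89^1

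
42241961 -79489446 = -37247485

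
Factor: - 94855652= - 2^2*67^1*353939^1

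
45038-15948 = 29090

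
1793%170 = 93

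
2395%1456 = 939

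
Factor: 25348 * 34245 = 2^2*3^2*5^1 *761^1 * 6337^1 = 868042260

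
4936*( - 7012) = - 34611232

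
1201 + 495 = 1696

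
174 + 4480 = 4654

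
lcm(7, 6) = 42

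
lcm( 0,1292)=0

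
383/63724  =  383/63724 = 0.01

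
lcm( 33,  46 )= 1518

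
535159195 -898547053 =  - 363387858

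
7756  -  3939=3817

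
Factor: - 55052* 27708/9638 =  - 762690408/4819 = - 2^3*3^1*61^ (-1 ) * 79^( - 1)*2309^1 * 13763^1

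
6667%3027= 613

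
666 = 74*9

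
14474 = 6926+7548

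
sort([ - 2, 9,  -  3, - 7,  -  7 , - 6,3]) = [-7, - 7, - 6, - 3, - 2,3, 9 ] 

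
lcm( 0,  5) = 0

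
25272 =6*4212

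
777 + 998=1775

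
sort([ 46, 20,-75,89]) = [-75, 20,46,89] 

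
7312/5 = 7312/5 = 1462.40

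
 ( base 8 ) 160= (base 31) 3j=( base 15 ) 77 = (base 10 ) 112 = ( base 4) 1300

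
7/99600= 7/99600 = 0.00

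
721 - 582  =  139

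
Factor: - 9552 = - 2^4 * 3^1*199^1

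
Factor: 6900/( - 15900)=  -23^1*53^( - 1 )  =  -  23/53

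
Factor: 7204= 2^2 * 1801^1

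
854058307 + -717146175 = 136912132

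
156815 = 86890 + 69925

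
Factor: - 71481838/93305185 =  - 2^1*5^(-1)*17^2*19^1*23^1*283^1*2089^(-1)*8933^( - 1)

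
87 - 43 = 44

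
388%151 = 86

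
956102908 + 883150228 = 1839253136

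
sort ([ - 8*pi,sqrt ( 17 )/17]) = [-8*pi,sqrt(17)/17]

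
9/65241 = 1/7249 = 0.00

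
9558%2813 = 1119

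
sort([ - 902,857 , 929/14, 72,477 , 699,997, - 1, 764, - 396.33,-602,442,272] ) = [ -902, - 602, - 396.33, - 1,  929/14,72,  272 , 442,477, 699, 764,857,997] 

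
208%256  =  208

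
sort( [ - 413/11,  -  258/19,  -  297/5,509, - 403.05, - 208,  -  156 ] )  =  [ - 403.05, - 208, - 156, - 297/5, - 413/11 , - 258/19,  509 ] 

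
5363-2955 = 2408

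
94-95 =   -  1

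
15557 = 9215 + 6342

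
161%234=161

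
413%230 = 183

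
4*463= 1852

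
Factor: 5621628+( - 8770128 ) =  - 3148500 = -  2^2  *3^1*5^3* 2099^1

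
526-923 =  - 397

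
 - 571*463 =  -  264373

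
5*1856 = 9280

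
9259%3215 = 2829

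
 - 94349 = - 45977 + -48372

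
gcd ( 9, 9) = 9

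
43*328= 14104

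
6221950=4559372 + 1662578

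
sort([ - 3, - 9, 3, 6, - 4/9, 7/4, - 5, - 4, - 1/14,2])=[ - 9, - 5, - 4, - 3, - 4/9, - 1/14, 7/4, 2,3, 6]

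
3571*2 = 7142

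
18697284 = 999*18716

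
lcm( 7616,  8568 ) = 68544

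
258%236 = 22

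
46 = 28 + 18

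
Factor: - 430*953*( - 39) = 15981810 = 2^1*3^1 * 5^1 * 13^1*43^1 * 953^1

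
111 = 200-89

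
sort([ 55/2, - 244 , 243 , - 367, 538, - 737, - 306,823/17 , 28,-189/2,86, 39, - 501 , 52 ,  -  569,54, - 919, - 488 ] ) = [ - 919, - 737,  -  569, - 501,-488,-367, - 306,-244,-189/2,55/2,  28, 39, 823/17,52,54,86 , 243,538 ]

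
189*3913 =739557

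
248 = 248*1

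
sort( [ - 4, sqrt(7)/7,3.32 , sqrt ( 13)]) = [ - 4,sqrt (7)/7,3.32,sqrt( 13 ) ] 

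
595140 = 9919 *60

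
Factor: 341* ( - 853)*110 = - 2^1*5^1 * 11^2*31^1*853^1 = - 31996030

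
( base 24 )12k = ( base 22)176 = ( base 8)1204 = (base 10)644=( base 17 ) 23F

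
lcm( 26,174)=2262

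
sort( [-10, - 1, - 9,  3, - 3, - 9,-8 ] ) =[-10, - 9, - 9, - 8,- 3, - 1,  3] 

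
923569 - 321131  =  602438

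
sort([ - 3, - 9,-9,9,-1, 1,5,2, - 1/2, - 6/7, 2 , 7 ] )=[ - 9, - 9, - 3, - 1, - 6/7, - 1/2,  1,2,2,5,7,9] 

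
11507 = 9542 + 1965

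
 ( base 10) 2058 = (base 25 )378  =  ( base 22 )45C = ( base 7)6000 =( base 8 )4012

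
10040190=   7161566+2878624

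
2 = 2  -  0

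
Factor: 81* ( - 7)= -567 = - 3^4* 7^1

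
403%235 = 168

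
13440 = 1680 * 8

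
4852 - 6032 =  - 1180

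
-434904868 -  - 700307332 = 265402464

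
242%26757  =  242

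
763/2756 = 763/2756  =  0.28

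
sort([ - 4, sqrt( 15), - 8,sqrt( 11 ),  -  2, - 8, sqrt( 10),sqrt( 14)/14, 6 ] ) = [ - 8, - 8, - 4,-2,sqrt( 14)/14,sqrt(10), sqrt(11 ),sqrt( 15 ),  6 ]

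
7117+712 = 7829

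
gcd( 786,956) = 2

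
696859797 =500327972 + 196531825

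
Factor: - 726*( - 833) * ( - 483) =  - 2^1*3^2*7^3*11^2*17^1*23^1= - 292098114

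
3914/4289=3914/4289 = 0.91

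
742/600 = 1 + 71/300 = 1.24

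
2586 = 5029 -2443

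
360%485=360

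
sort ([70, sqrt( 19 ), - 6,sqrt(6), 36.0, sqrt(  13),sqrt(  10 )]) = [ - 6, sqrt(6), sqrt(10), sqrt(13 ), sqrt(19) , 36.0,70 ] 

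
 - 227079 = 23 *( - 9873) 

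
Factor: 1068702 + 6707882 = 7776584 = 2^3* 53^1*18341^1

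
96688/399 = 96688/399  =  242.33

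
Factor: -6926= - 2^1 * 3463^1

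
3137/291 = 3137/291 = 10.78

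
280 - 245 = 35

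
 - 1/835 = -1/835 = -0.00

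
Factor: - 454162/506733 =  - 2^1*3^( - 1)*53^ ( - 1)*3187^( - 1 )*227081^1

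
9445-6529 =2916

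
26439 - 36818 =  - 10379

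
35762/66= 17881/33 = 541.85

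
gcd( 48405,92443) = 1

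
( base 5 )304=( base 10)79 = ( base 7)142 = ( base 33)2d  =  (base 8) 117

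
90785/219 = 90785/219 = 414.54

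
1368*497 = 679896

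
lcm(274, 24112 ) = 24112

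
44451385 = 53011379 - 8559994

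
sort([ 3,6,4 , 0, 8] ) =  [0,3, 4, 6,8 ] 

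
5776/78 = 74 + 2/39  =  74.05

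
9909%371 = 263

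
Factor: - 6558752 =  - 2^5*97^1*2113^1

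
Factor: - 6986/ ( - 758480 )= 2^( - 3) * 5^ ( - 1)*7^1*19^( -1) = 7/760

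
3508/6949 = 3508/6949 = 0.50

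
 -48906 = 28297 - 77203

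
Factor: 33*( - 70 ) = -2^1 * 3^1 * 5^1*7^1*11^1=-2310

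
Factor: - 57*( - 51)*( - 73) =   -  212211 = - 3^2* 17^1*19^1*73^1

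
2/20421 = 2/20421 = 0.00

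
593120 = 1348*440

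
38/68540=19/34270 = 0.00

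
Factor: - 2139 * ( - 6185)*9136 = 120866676240=2^4 * 3^1*5^1*23^1*31^1*571^1 *1237^1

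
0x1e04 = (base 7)31255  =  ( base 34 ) 6M0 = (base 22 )FJ6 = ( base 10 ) 7684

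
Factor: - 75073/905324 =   -  2^ (  -  2 )*7^( - 2)*31^(  -  1)*37^1 *149^( - 1)*2029^1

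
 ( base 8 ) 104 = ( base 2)1000100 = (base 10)68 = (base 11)62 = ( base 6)152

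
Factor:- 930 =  - 2^1 *3^1*5^1*31^1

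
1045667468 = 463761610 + 581905858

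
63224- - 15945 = 79169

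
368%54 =44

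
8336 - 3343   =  4993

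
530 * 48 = 25440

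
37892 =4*9473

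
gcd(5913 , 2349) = 81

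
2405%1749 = 656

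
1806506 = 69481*26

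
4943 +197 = 5140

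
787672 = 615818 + 171854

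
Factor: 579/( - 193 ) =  - 3 = - 3^1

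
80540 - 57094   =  23446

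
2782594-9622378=  -  6839784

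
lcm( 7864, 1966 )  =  7864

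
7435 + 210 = 7645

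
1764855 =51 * 34605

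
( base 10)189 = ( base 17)b2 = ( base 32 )5T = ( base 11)162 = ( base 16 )bd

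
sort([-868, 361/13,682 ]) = [ - 868  ,  361/13,682 ] 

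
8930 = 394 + 8536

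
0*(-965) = 0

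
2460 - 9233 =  - 6773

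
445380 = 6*74230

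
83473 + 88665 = 172138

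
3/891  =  1/297  =  0.00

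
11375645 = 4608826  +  6766819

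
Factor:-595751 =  - 13^1 * 45827^1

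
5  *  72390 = 361950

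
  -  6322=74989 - 81311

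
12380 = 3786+8594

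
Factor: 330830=2^1*5^1*33083^1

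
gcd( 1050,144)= 6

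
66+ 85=151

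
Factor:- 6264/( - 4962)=2^2*3^2 *29^1*827^( - 1) = 1044/827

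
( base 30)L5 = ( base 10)635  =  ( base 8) 1173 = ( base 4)21323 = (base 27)ne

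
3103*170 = 527510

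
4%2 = 0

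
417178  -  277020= 140158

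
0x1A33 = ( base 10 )6707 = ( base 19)IB0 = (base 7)25361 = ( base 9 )10172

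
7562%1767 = 494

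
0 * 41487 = 0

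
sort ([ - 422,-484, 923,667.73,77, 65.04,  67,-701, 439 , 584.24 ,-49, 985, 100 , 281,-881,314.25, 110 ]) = [ - 881,-701,  -  484 , - 422,-49, 65.04,67, 77,100,110, 281,314.25, 439,  584.24,667.73,923,  985]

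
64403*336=21639408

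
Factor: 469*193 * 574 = 2^1*7^2*41^1*67^1*193^1 = 51956758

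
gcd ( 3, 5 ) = 1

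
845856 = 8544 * 99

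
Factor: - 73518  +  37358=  - 36160 = - 2^6*5^1*113^1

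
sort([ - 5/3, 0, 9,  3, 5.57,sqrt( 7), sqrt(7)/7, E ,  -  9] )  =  [-9, - 5/3,0, sqrt( 7)/7, sqrt(7), E,3, 5.57, 9]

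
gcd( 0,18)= 18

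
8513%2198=1919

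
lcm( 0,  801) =0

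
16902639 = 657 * 25727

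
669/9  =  223/3 =74.33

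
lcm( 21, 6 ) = 42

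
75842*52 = 3943784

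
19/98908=19/98908 = 0.00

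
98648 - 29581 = 69067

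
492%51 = 33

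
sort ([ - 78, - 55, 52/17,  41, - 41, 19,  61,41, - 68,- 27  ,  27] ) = [  -  78,  -  68, - 55,- 41, - 27, 52/17,19, 27, 41, 41, 61]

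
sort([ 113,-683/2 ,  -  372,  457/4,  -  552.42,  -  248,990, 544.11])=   [ - 552.42,- 372, - 683/2, -248, 113,457/4,544.11,990]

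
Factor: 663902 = 2^1*137^1*2423^1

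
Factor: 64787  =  17^1*37^1*103^1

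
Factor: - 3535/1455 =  - 707/291 = - 3^( - 1 )*7^1*97^ ( - 1 )* 101^1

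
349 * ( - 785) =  - 273965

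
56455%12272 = 7367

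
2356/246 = 9 + 71/123 = 9.58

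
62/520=31/260 = 0.12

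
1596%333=264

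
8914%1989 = 958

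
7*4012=28084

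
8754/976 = 8 + 473/488 = 8.97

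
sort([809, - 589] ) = [-589 , 809]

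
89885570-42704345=47181225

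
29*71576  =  2075704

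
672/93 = 7  +  7/31  =  7.23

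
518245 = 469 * 1105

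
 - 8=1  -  9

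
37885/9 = 37885/9 =4209.44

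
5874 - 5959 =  - 85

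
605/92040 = 121/18408 = 0.01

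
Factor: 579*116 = 2^2*3^1*29^1 * 193^1 = 67164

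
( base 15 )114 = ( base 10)244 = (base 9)301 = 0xF4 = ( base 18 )da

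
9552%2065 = 1292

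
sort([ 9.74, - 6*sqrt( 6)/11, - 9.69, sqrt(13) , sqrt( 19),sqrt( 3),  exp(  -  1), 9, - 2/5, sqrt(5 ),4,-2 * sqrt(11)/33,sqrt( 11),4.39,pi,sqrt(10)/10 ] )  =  [-9.69, - 6 * sqrt( 6) /11, - 2/5, -2*sqrt(11)/33,sqrt( 10)/10, exp(-1 ),sqrt( 3 ), sqrt( 5 ),pi,sqrt ( 11 ), sqrt(13),4, sqrt( 19),4.39  ,  9, 9.74] 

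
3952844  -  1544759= 2408085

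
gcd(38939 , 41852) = 1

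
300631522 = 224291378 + 76340144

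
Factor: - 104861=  - 19^1 * 5519^1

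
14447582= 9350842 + 5096740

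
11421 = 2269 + 9152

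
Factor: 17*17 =17^2 = 289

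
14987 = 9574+5413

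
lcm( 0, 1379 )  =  0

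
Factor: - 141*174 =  - 24534 = - 2^1*3^2 * 29^1*47^1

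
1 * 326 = 326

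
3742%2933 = 809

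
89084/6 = 14847 + 1/3 = 14847.33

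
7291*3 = 21873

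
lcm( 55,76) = 4180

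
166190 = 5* 33238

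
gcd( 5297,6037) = 1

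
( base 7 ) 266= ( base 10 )146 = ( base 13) b3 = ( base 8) 222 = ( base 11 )123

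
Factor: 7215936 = 2^6*3^1 * 7^2 * 13^1 *59^1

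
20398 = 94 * 217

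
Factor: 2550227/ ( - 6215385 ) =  - 3^( - 1)*5^ ( - 1)*11^ ( - 1)*61^1*97^1*139^(  -  1)*271^( - 1)*431^1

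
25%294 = 25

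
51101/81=630 + 71/81 = 630.88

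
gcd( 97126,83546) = 2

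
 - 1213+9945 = 8732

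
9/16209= 1/1801 = 0.00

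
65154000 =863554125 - 798400125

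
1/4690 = 1/4690 = 0.00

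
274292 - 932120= - 657828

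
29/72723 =29/72723 = 0.00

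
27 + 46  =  73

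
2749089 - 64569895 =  - 61820806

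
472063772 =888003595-415939823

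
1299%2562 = 1299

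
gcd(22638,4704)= 294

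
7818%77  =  41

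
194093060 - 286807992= - 92714932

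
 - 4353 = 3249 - 7602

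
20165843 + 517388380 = 537554223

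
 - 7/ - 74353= 7/74353=0.00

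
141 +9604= 9745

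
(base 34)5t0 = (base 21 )f74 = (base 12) 3aba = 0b1101001101110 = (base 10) 6766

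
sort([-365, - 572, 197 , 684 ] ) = [ - 572, - 365 , 197, 684]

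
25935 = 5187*5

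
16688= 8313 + 8375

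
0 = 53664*0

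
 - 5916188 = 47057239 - 52973427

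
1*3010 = 3010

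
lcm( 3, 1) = 3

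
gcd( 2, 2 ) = 2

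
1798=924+874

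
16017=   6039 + 9978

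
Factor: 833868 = 2^2*3^3* 7^1*1103^1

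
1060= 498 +562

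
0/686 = 0=0.00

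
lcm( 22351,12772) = 89404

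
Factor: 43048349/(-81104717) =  - 53^1*101^(-1) * 827^(-1 )*971^( - 1 ) *812233^1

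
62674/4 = 31337/2 = 15668.50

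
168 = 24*7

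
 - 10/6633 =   -  1  +  6623/6633=- 0.00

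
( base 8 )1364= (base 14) 3c0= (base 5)11011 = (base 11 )628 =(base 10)756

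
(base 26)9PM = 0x1a64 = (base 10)6756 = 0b1101001100100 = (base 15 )2006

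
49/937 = 49/937 = 0.05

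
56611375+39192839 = 95804214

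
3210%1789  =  1421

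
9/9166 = 9/9166 = 0.00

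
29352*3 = 88056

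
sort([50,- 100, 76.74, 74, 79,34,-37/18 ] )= [ - 100,-37/18, 34, 50,74, 76.74, 79] 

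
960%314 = 18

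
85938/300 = 286 + 23/50=286.46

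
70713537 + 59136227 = 129849764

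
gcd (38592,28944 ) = 9648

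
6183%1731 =990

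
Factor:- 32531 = -32531^1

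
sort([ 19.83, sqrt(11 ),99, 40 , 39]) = [sqrt(11 ), 19.83 , 39, 40,99]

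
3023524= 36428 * 83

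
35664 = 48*743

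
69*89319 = 6163011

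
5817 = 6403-586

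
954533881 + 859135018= 1813668899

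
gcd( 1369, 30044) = 37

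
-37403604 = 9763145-47166749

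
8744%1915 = 1084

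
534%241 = 52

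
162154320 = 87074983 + 75079337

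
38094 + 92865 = 130959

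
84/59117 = 84/59117 = 0.00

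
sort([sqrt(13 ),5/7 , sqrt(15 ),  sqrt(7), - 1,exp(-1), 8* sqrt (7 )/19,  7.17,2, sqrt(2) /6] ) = [ - 1,sqrt(2)/6, exp(  -  1 ), 5/7, 8*sqrt ( 7 ) /19, 2, sqrt( 7 ) , sqrt ( 13 ),sqrt(15 ), 7.17]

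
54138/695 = 54138/695 = 77.90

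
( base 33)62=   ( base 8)310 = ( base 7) 404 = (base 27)7b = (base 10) 200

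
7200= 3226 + 3974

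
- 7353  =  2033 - 9386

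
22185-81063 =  - 58878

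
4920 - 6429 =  - 1509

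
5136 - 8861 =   -  3725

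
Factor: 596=2^2*149^1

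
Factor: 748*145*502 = 2^3*5^1*11^1* 17^1*29^1*251^1 = 54446920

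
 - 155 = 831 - 986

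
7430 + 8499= 15929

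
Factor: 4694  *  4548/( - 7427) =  - 21348312/7427 = - 2^3*3^1*7^(- 1 ) *379^1* 1061^(  -  1 )*2347^1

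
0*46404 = 0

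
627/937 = 627/937 = 0.67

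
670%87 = 61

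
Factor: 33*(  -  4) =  - 132 = - 2^2*3^1*11^1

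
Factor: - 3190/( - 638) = 5^1 =5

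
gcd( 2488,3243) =1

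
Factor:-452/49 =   -  2^2 * 7^( -2)*113^1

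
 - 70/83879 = - 1 + 83809/83879 = - 0.00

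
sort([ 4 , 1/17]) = [ 1/17 , 4 ]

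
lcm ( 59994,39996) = 119988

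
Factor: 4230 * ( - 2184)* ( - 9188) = 84881684160 = 2^6*3^3 * 5^1*7^1*13^1 *47^1*2297^1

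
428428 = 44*9737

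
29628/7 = 4232 + 4/7 = 4232.57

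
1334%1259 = 75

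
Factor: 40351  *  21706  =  875858806 =2^1*10853^1  *40351^1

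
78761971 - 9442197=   69319774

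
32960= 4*8240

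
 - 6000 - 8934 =-14934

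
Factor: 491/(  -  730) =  - 2^(-1)*5^( - 1) * 73^(  -  1)*491^1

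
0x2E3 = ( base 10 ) 739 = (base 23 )193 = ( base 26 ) 12b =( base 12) 517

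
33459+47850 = 81309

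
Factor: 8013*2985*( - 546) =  - 13059667530 = - 2^1*3^3*5^1 * 7^1*13^1*199^1 * 2671^1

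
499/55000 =499/55000 = 0.01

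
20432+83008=103440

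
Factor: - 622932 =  - 2^2*3^1*23^1*37^1*61^1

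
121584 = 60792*2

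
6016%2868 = 280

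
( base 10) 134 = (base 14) 98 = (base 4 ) 2012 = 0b10000110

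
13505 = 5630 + 7875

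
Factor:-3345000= -2^3*3^1*5^4 * 223^1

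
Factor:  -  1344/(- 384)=7/2 = 2^( - 1 ) * 7^1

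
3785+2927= 6712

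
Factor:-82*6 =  - 492 = - 2^2*3^1*41^1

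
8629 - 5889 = 2740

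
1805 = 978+827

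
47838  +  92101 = 139939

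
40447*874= 35350678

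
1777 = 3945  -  2168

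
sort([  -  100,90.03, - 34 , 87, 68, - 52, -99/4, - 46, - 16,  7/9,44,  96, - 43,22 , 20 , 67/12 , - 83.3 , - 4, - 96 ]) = [-100, - 96 ,-83.3, - 52 , - 46,  -  43, - 34, - 99/4, - 16, - 4, 7/9, 67/12, 20, 22,44,68,87,90.03, 96]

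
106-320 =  - 214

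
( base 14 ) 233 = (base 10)437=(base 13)278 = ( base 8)665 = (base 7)1163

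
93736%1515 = 1321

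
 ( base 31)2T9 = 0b101100001110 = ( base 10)2830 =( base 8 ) 5416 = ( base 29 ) 3ah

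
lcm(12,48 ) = 48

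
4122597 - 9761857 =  - 5639260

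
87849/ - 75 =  - 1172 + 17/25 = - 1171.32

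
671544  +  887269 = 1558813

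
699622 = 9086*77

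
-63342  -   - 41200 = -22142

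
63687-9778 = 53909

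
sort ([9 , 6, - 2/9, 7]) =[ - 2/9,6,7, 9] 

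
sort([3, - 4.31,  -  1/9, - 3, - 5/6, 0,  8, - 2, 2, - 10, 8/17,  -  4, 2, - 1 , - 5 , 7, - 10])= [ - 10, -10 , - 5, - 4.31 , - 4, - 3, - 2  , - 1,  -  5/6, - 1/9,0,8/17 , 2, 2,3,  7,8]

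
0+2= 2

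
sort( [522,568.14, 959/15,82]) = [ 959/15,82,522,  568.14]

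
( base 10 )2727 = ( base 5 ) 41402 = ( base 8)5247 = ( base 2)101010100111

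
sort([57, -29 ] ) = [-29, 57 ]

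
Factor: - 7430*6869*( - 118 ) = 6022327060= 2^2*5^1*59^1*743^1*6869^1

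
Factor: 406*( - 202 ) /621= - 82012/621 = -  2^2*3^(-3)*7^1*23^(-1)*29^1*101^1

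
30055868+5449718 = 35505586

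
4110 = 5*822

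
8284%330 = 34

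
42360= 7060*6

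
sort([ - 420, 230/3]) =[-420,230/3]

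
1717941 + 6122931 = 7840872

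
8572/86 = 4286/43 = 99.67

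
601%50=1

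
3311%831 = 818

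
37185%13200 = 10785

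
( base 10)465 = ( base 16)1d1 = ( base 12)329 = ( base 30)FF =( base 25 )IF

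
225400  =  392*575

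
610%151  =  6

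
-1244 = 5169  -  6413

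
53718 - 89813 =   -  36095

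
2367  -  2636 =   -  269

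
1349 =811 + 538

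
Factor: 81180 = 2^2*3^2 * 5^1*11^1*41^1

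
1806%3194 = 1806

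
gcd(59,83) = 1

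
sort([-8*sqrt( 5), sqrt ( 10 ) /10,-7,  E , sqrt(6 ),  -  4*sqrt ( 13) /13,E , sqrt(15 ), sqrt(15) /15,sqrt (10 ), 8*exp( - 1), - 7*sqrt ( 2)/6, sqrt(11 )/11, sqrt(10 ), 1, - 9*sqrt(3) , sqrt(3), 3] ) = [ -8* sqrt( 5 ), - 9 * sqrt(3), - 7, - 7*sqrt( 2 ) /6,- 4* sqrt( 13) /13, sqrt( 15) /15,  sqrt(11) /11, sqrt ( 10 ) /10, 1,sqrt( 3) , sqrt(6 ),E, E, 8*exp( - 1),3, sqrt( 10), sqrt( 10),sqrt ( 15 )] 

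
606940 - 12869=594071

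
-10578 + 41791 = 31213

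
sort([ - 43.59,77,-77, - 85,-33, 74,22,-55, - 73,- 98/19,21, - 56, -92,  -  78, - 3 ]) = [ - 92, - 85, - 78 ,-77, - 73,- 56, - 55,-43.59,-33,- 98/19,-3,21,  22,74,77]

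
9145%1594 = 1175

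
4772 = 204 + 4568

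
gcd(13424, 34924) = 4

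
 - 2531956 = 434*(-5834)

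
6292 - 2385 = 3907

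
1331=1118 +213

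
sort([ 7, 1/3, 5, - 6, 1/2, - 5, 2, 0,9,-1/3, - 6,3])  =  [ - 6, - 6,-5,  -  1/3, 0,1/3, 1/2,2,3, 5,7, 9]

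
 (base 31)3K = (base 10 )113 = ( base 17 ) 6B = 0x71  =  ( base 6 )305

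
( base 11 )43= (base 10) 47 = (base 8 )57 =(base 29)1I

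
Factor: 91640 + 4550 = 96190=2^1*5^1*9619^1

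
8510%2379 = 1373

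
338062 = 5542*61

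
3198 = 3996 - 798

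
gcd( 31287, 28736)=1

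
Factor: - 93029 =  - 41^1*2269^1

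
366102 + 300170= 666272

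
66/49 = 1 + 17/49  =  1.35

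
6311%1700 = 1211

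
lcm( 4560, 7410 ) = 59280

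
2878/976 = 1439/488=2.95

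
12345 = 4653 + 7692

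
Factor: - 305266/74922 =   -  3^ ( - 1)  *13^1*59^1*199^1 * 12487^ (-1) = - 152633/37461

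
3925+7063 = 10988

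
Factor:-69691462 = -2^1*5623^1*6197^1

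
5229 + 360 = 5589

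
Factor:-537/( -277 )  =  3^1*179^1* 277^( - 1 )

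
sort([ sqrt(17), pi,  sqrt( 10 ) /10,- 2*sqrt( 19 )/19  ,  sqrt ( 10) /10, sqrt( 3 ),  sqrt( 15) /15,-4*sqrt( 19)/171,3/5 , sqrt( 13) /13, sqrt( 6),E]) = [-2 * sqrt( 19) /19,  -  4*sqrt(19 ) /171,sqrt( 15 ) /15,sqrt( 13) /13, sqrt(10)/10, sqrt( 10) /10,  3/5 , sqrt(3),sqrt(6),E,pi,  sqrt( 17 )]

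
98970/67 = 98970/67 = 1477.16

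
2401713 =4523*531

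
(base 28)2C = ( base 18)3e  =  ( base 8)104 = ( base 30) 28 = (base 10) 68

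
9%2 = 1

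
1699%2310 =1699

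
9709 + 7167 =16876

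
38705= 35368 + 3337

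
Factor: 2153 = 2153^1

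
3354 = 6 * 559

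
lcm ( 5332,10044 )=431892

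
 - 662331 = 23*( - 28797 ) 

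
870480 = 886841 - 16361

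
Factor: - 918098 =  - 2^1*47^1 * 9767^1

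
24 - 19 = 5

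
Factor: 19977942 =2^1*3^1*3329657^1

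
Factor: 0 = 0^1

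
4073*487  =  1983551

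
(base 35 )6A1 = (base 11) 5871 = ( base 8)17025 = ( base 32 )7gl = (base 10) 7701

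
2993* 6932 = 20747476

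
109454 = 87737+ 21717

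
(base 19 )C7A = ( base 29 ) 599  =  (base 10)4475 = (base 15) 14D5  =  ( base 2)1000101111011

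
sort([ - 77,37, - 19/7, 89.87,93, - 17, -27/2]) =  [ - 77 ,-17 , - 27/2, - 19/7, 37 , 89.87,93] 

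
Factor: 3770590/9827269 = 2^1*5^1 *787^( - 1)*12487^( - 1)*377059^1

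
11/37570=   11/37570 = 0.00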